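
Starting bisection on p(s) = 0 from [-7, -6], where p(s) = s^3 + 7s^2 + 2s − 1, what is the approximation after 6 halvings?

m = -6.5, p(m) = 7.125 (+); new bracket [-7, -6.5]
m = -6.75, p(m) = -3.109375 (−); new bracket [-6.75, -6.5]
m = -6.625, p(m) = 2.208984 (+); new bracket [-6.75, -6.625]
m = -6.6875, p(m) = -0.3992 (−); new bracket [-6.6875, -6.625]
m = -6.65625, p(m) = 0.9176 (+); new bracket [-6.6875, -6.65625]
m = -6.671875, p(m) = 0.2624 (+); new bracket [-6.6875, -6.671875]

-6.671875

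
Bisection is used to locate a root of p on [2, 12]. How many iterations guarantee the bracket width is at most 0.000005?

Width after n steps is 10/2^n. Need 2^n ≥ 10/0.000005 = 2000000.
2^20 = 1048576 < 2000000 ≤ 2^21 = 2097152, so n = 21.

21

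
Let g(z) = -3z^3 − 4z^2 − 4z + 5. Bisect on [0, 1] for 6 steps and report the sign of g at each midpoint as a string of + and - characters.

g(0.5) = 1.625 > 0, so the root lies in [0.5, 1]
g(0.75) = -1.515625 < 0, so the root lies in [0.5, 0.75]
g(0.625) = 0.205078 > 0, so the root lies in [0.625, 0.75]
g(0.6875) = -0.6155 < 0, so the root lies in [0.625, 0.6875]
g(0.65625) = -0.1955 < 0, so the root lies in [0.625, 0.65625]
g(0.640625) = 0.0072 > 0, so the root lies in [0.640625, 0.65625]

+-+--+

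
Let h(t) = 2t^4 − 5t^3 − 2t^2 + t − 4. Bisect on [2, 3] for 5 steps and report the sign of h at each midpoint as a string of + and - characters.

m = 2.5, h(m) = -14 (−); new bracket [2.5, 3]
m = 2.75, h(m) = -5.976562 (−); new bracket [2.75, 3]
m = 2.875, h(m) = 0.166504 (+); new bracket [2.75, 2.875]
m = 2.8125, h(m) = -3.1032 (−); new bracket [2.8125, 2.875]
m = 2.84375, h(m) = -1.5195 (−); new bracket [2.84375, 2.875]

--+--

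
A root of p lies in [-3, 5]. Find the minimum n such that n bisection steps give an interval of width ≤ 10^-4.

Width after n steps is 8/2^n. Need 2^n ≥ 8/10^-4 = 80000.
2^16 = 65536 < 80000 ≤ 2^17 = 131072, so n = 17.

17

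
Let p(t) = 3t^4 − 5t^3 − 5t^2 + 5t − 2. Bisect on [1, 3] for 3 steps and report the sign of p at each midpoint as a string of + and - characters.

midpoint 2: p = -4 < 0 → [2, 3]
midpoint 2.5: p = 18.3125 > 0 → [2, 2.5]
midpoint 2.25: p = 3.871094 > 0 → [2, 2.25]

-++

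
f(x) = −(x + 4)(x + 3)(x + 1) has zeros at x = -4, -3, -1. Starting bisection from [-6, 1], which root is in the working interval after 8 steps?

-1

m = -2.5, f(m) = 1.125 (+); new bracket [-2.5, 1]
m = -0.75, f(m) = -1.828125 (−); new bracket [-2.5, -0.75]
m = -1.625, f(m) = 2.041016 (+); new bracket [-1.625, -0.75]
m = -1.1875, f(m) = 0.9558 (+); new bracket [-1.1875, -0.75]
m = -0.96875, f(m) = -0.1924 (−); new bracket [-1.1875, -0.96875]
m = -1.078125, f(m) = 0.4387 (+); new bracket [-1.078125, -0.96875]
m = -1.0234375, f(m) = 0.1379 (+); new bracket [-1.0234375, -0.96875]
m = -0.99609375, f(m) = -0.0235 (−); new bracket [-1.0234375, -0.99609375]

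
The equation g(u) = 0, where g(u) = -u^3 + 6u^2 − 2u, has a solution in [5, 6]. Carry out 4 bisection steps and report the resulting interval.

[5.625, 5.6875]

midpoint 5.5: g = 4.125 > 0 → [5.5, 6]
midpoint 5.75: g = -3.234375 < 0 → [5.5, 5.75]
midpoint 5.625: g = 0.615234 > 0 → [5.625, 5.75]
midpoint 5.6875: g = -1.2664 < 0 → [5.625, 5.6875]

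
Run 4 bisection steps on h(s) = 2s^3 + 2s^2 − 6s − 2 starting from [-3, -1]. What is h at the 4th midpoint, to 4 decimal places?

0.5898

midpoint -2: h = 2 > 0 → [-3, -2]
midpoint -2.5: h = -5.75 < 0 → [-2.5, -2]
midpoint -2.25: h = -1.15625 < 0 → [-2.25, -2]
midpoint -2.125: h = 0.5898 > 0 → [-2.25, -2.125]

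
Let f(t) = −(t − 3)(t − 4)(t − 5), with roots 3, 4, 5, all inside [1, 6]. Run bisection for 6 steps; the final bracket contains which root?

midpoint 3.5: f = -0.375 < 0 → [1, 3.5]
midpoint 2.25: f = 3.609375 > 0 → [2.25, 3.5]
midpoint 2.875: f = 0.298828 > 0 → [2.875, 3.5]
midpoint 3.1875: f = -0.2761 < 0 → [2.875, 3.1875]
midpoint 3.03125: f = -0.0596 < 0 → [2.875, 3.03125]
midpoint 2.953125: f = 0.1004 > 0 → [2.953125, 3.03125]

3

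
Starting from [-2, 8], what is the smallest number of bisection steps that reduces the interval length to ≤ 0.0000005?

Width after n steps is 10/2^n. Need 2^n ≥ 10/0.0000005 = 20000000.
2^24 = 16777216 < 20000000 ≤ 2^25 = 33554432, so n = 25.

25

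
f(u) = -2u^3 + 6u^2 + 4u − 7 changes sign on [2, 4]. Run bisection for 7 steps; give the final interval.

[3.28125, 3.296875]

m = 3, f(m) = 5 (+); new bracket [3, 4]
m = 3.5, f(m) = -5.25 (−); new bracket [3, 3.5]
m = 3.25, f(m) = 0.71875 (+); new bracket [3.25, 3.5]
m = 3.375, f(m) = -2.043 (−); new bracket [3.25, 3.375]
m = 3.3125, f(m) = -0.6079 (−); new bracket [3.25, 3.3125]
m = 3.28125, f(m) = 0.0688 (+); new bracket [3.28125, 3.3125]
m = 3.296875, f(m) = -0.2662 (−); new bracket [3.28125, 3.296875]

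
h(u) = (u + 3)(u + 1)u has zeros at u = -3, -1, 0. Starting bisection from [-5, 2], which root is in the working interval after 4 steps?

h(-1.5) = 1.125 > 0, so the root lies in [-5, -1.5]
h(-3.25) = -1.828125 < 0, so the root lies in [-3.25, -1.5]
h(-2.375) = 2.041016 > 0, so the root lies in [-3.25, -2.375]
h(-2.8125) = 0.9558 > 0, so the root lies in [-3.25, -2.8125]

-3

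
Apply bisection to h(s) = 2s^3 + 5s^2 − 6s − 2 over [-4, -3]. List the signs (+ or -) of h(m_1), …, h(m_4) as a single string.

-+-+

m = -3.5, h(m) = -5.5 (−); new bracket [-3.5, -3]
m = -3.25, h(m) = 1.65625 (+); new bracket [-3.5, -3.25]
m = -3.375, h(m) = -1.683594 (−); new bracket [-3.375, -3.25]
m = -3.3125, h(m) = 0.0444 (+); new bracket [-3.375, -3.3125]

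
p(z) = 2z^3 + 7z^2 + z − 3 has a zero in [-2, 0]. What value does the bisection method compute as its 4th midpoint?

-0.875

p(-1) = 1 > 0, so the root lies in [-1, 0]
p(-0.5) = -2 < 0, so the root lies in [-1, -0.5]
p(-0.75) = -0.65625 < 0, so the root lies in [-1, -0.75]
p(-0.875) = 0.1445 > 0, so the root lies in [-0.875, -0.75]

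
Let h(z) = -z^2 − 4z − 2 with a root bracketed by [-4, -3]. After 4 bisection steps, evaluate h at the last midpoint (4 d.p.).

h(-3.5) = -0.25 < 0, so the root lies in [-3.5, -3]
h(-3.25) = 0.4375 > 0, so the root lies in [-3.5, -3.25]
h(-3.375) = 0.109375 > 0, so the root lies in [-3.5, -3.375]
h(-3.4375) = -0.0664 < 0, so the root lies in [-3.4375, -3.375]

-0.0664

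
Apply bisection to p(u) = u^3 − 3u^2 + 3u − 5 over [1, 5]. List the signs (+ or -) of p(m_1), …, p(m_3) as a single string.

+--

midpoint 3: p = 4 > 0 → [1, 3]
midpoint 2: p = -3 < 0 → [2, 3]
midpoint 2.5: p = -0.625 < 0 → [2.5, 3]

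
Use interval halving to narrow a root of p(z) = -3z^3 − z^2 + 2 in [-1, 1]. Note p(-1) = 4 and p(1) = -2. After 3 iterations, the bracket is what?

m = 0, p(m) = 2 (+); new bracket [0, 1]
m = 0.5, p(m) = 1.375 (+); new bracket [0.5, 1]
m = 0.75, p(m) = 0.171875 (+); new bracket [0.75, 1]

[0.75, 1]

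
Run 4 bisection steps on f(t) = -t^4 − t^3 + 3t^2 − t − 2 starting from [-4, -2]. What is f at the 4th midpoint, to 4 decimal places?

t = -3 gives f = -26, negative; keep [-3, -2]
t = -2.5 gives f = -4.1875, negative; keep [-2.5, -2]
t = -2.25 gives f = 1.199219, positive; keep [-2.5, -2.25]
t = -2.375 gives f = -1.1233, negative; keep [-2.375, -2.25]

-1.1233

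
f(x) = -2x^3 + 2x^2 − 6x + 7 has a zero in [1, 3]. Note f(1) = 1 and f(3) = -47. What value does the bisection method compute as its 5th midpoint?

m = 2, f(m) = -13 (−); new bracket [1, 2]
m = 1.5, f(m) = -4.25 (−); new bracket [1, 1.5]
m = 1.25, f(m) = -1.28125 (−); new bracket [1, 1.25]
m = 1.125, f(m) = -0.0664 (−); new bracket [1, 1.125]
m = 1.0625, f(m) = 0.4839 (+); new bracket [1.0625, 1.125]

1.0625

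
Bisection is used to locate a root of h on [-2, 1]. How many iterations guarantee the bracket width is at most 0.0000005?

23

Width after n steps is 3/2^n. Need 2^n ≥ 3/0.0000005 = 6000000.
2^22 = 4194304 < 6000000 ≤ 2^23 = 8388608, so n = 23.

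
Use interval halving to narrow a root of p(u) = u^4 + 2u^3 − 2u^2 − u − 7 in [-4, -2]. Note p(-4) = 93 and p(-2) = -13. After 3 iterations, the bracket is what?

m = -3, p(m) = 5 (+); new bracket [-3, -2]
m = -2.5, p(m) = -9.1875 (−); new bracket [-3, -2.5]
m = -2.75, p(m) = -3.777344 (−); new bracket [-3, -2.75]

[-3, -2.75]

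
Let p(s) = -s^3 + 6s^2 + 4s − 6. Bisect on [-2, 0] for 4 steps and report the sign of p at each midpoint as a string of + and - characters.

-++-

midpoint -1: p = -3 < 0 → [-2, -1]
midpoint -1.5: p = 4.875 > 0 → [-1.5, -1]
midpoint -1.25: p = 0.328125 > 0 → [-1.25, -1]
midpoint -1.125: p = -1.4824 < 0 → [-1.25, -1.125]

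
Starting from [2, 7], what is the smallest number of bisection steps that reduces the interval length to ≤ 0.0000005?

Width after n steps is 5/2^n. Need 2^n ≥ 5/0.0000005 = 10000000.
2^23 = 8388608 < 10000000 ≤ 2^24 = 16777216, so n = 24.

24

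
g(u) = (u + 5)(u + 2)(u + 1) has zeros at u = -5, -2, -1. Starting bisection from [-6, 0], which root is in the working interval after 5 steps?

-5

u = -3 gives g = 4, positive; keep [-6, -3]
u = -4.5 gives g = 4.375, positive; keep [-6, -4.5]
u = -5.25 gives g = -3.453125, negative; keep [-5.25, -4.5]
u = -4.875 gives g = 1.3926, positive; keep [-5.25, -4.875]
u = -5.0625 gives g = -0.7776, negative; keep [-5.0625, -4.875]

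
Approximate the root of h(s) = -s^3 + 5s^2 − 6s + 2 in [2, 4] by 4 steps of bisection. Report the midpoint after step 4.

m = 3, h(m) = 2 (+); new bracket [3, 4]
m = 3.5, h(m) = -0.625 (−); new bracket [3, 3.5]
m = 3.25, h(m) = 0.984375 (+); new bracket [3.25, 3.5]
m = 3.375, h(m) = 0.2598 (+); new bracket [3.375, 3.5]

3.375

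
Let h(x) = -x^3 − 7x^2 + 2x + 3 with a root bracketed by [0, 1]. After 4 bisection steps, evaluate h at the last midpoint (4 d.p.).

-0.5325

x = 0.5 gives h = 2.125, positive; keep [0.5, 1]
x = 0.75 gives h = 0.140625, positive; keep [0.75, 1]
x = 0.875 gives h = -1.279297, negative; keep [0.75, 0.875]
x = 0.8125 gives h = -0.5325, negative; keep [0.75, 0.8125]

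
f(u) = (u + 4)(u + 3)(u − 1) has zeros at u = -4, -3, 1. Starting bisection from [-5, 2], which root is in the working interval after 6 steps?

u = -1.5 gives f = -9.375, negative; keep [-1.5, 2]
u = 0.25 gives f = -10.359375, negative; keep [0.25, 2]
u = 1.125 gives f = 2.642578, positive; keep [0.25, 1.125]
u = 0.6875 gives f = -5.4016, negative; keep [0.6875, 1.125]
u = 0.90625 gives f = -1.7967, negative; keep [0.90625, 1.125]
u = 1.015625 gives f = 0.3147, positive; keep [0.90625, 1.015625]

1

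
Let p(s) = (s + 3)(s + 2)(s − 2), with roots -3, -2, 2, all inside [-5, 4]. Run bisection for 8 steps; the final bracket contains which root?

m = -0.5, p(m) = -9.375 (−); new bracket [-0.5, 4]
m = 1.75, p(m) = -4.453125 (−); new bracket [1.75, 4]
m = 2.875, p(m) = 25.060547 (+); new bracket [1.75, 2.875]
m = 2.3125, p(m) = 7.1594 (+); new bracket [1.75, 2.3125]
m = 2.03125, p(m) = 0.6338 (+); new bracket [1.75, 2.03125]
m = 1.890625, p(m) = -2.0811 (−); new bracket [1.890625, 2.03125]
m = 1.9609375, p(m) = -0.7676 (−); new bracket [1.9609375, 2.03125]
m = 1.99609375, p(m) = -0.078 (−); new bracket [1.99609375, 2.03125]

2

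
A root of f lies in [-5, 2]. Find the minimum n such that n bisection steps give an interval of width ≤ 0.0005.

Width after n steps is 7/2^n. Need 2^n ≥ 7/0.0005 = 14000.
2^13 = 8192 < 14000 ≤ 2^14 = 16384, so n = 14.

14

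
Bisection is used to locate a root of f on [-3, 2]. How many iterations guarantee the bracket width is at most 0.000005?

Width after n steps is 5/2^n. Need 2^n ≥ 5/0.000005 = 1000000.
2^19 = 524288 < 1000000 ≤ 2^20 = 1048576, so n = 20.

20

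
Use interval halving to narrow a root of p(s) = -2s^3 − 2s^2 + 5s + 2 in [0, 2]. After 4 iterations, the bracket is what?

m = 1, p(m) = 3 (+); new bracket [1, 2]
m = 1.5, p(m) = -1.75 (−); new bracket [1, 1.5]
m = 1.25, p(m) = 1.21875 (+); new bracket [1.25, 1.5]
m = 1.375, p(m) = -0.1055 (−); new bracket [1.25, 1.375]

[1.25, 1.375]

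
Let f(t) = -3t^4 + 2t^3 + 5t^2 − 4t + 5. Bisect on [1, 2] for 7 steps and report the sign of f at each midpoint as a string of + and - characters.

+--++--

t = 1.5 gives f = 1.8125, positive; keep [1.5, 2]
t = 1.75 gives f = -4.105469, negative; keep [1.5, 1.75]
t = 1.625 gives f = -0.633545, negative; keep [1.5, 1.625]
t = 1.5625 gives f = 0.705, positive; keep [1.5625, 1.625]
t = 1.59375 gives f = 0.0662, positive; keep [1.59375, 1.625]
t = 1.609375 gives f = -0.2759, negative; keep [1.59375, 1.609375]
t = 1.6015625 gives f = -0.1029, negative; keep [1.59375, 1.6015625]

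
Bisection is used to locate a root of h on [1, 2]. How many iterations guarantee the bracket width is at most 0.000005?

18

Width after n steps is 1/2^n. Need 2^n ≥ 1/0.000005 = 200000.
2^17 = 131072 < 200000 ≤ 2^18 = 262144, so n = 18.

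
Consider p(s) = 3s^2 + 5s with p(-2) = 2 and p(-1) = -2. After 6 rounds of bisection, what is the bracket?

[-1.671875, -1.65625]

p(-1.5) = -0.75 < 0, so the root lies in [-2, -1.5]
p(-1.75) = 0.4375 > 0, so the root lies in [-1.75, -1.5]
p(-1.625) = -0.203125 < 0, so the root lies in [-1.75, -1.625]
p(-1.6875) = 0.1055 > 0, so the root lies in [-1.6875, -1.625]
p(-1.65625) = -0.0518 < 0, so the root lies in [-1.6875, -1.65625]
p(-1.671875) = 0.0261 > 0, so the root lies in [-1.671875, -1.65625]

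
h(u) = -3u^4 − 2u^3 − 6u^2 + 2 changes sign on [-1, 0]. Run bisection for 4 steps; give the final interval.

m = -0.5, h(m) = 0.5625 (+); new bracket [-1, -0.5]
m = -0.75, h(m) = -1.480469 (−); new bracket [-0.75, -0.5]
m = -0.625, h(m) = -0.313232 (−); new bracket [-0.625, -0.5]
m = -0.5625, h(m) = 0.1572 (+); new bracket [-0.625, -0.5625]

[-0.625, -0.5625]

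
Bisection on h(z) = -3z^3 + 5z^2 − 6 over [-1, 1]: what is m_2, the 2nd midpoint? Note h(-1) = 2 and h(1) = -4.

h(0) = -6 < 0, so the root lies in [-1, 0]
h(-0.5) = -4.375 < 0, so the root lies in [-1, -0.5]

-0.5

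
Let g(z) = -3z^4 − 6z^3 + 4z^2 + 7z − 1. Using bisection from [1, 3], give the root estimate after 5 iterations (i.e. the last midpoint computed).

midpoint 2: g = -67 < 0 → [1, 2]
midpoint 1.5: g = -16.9375 < 0 → [1, 1.5]
midpoint 1.25: g = -5.042969 < 0 → [1, 1.25]
midpoint 1.125: g = -1.4109 < 0 → [1, 1.125]
midpoint 1.0625: g = -0.0669 < 0 → [1, 1.0625]

1.0625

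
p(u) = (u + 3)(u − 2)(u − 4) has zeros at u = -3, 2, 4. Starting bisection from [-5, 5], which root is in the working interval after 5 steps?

p(0) = 24 > 0, so the root lies in [-5, 0]
p(-2.5) = 14.625 > 0, so the root lies in [-5, -2.5]
p(-3.75) = -33.421875 < 0, so the root lies in [-3.75, -2.5]
p(-3.125) = -4.5645 < 0, so the root lies in [-3.125, -2.5]
p(-2.8125) = 6.1472 > 0, so the root lies in [-3.125, -2.8125]

-3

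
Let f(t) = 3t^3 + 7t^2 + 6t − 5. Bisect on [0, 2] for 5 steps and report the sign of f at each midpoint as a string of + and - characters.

++---

midpoint 1: f = 11 > 0 → [0, 1]
midpoint 0.5: f = 0.125 > 0 → [0, 0.5]
midpoint 0.25: f = -3.015625 < 0 → [0.25, 0.5]
midpoint 0.375: f = -1.6074 < 0 → [0.375, 0.5]
midpoint 0.4375: f = -0.7839 < 0 → [0.4375, 0.5]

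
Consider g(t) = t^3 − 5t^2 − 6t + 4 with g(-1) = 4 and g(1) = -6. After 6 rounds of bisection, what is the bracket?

g(0) = 4 > 0, so the root lies in [0, 1]
g(0.5) = -0.125 < 0, so the root lies in [0, 0.5]
g(0.25) = 2.203125 > 0, so the root lies in [0.25, 0.5]
g(0.375) = 1.0996 > 0, so the root lies in [0.375, 0.5]
g(0.4375) = 0.5017 > 0, so the root lies in [0.4375, 0.5]
g(0.46875) = 0.1919 > 0, so the root lies in [0.46875, 0.5]

[0.46875, 0.5]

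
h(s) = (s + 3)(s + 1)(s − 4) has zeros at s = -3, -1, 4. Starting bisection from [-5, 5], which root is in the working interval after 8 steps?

m = 0, h(m) = -12 (−); new bracket [0, 5]
m = 2.5, h(m) = -28.875 (−); new bracket [2.5, 5]
m = 3.75, h(m) = -8.015625 (−); new bracket [3.75, 5]
m = 4.375, h(m) = 14.8652 (+); new bracket [3.75, 4.375]
m = 4.0625, h(m) = 2.2346 (+); new bracket [3.75, 4.0625]
m = 3.90625, h(m) = -3.1766 (−); new bracket [3.90625, 4.0625]
m = 3.984375, h(m) = -0.5439 (−); new bracket [3.984375, 4.0625]
m = 4.0234375, h(m) = 0.8269 (+); new bracket [3.984375, 4.0234375]

4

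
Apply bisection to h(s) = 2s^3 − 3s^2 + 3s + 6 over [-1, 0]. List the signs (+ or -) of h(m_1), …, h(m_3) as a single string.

++-

midpoint -0.5: h = 3.5 > 0 → [-1, -0.5]
midpoint -0.75: h = 1.21875 > 0 → [-1, -0.75]
midpoint -0.875: h = -0.261719 < 0 → [-0.875, -0.75]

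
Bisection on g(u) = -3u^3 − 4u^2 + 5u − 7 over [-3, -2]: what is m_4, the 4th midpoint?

g(-2.5) = 2.375 > 0, so the root lies in [-2.5, -2]
g(-2.25) = -4.328125 < 0, so the root lies in [-2.5, -2.25]
g(-2.375) = -1.248047 < 0, so the root lies in [-2.5, -2.375]
g(-2.4375) = 0.4934 > 0, so the root lies in [-2.4375, -2.375]

-2.4375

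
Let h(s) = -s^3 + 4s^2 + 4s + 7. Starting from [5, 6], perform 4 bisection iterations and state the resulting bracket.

[5.0625, 5.125]

h(5.5) = -16.375 < 0, so the root lies in [5, 5.5]
h(5.25) = -6.453125 < 0, so the root lies in [5, 5.25]
h(5.125) = -2.048828 < 0, so the root lies in [5, 5.125]
h(5.0625) = 0.0193 > 0, so the root lies in [5.0625, 5.125]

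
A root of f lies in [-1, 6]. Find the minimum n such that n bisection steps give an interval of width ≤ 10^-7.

27

Width after n steps is 7/2^n. Need 2^n ≥ 7/10^-7 = 70000000.
2^26 = 67108864 < 70000000 ≤ 2^27 = 134217728, so n = 27.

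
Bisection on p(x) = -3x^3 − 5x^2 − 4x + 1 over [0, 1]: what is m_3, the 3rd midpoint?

0.125

x = 0.5 gives p = -2.625, negative; keep [0, 0.5]
x = 0.25 gives p = -0.359375, negative; keep [0, 0.25]
x = 0.125 gives p = 0.416016, positive; keep [0.125, 0.25]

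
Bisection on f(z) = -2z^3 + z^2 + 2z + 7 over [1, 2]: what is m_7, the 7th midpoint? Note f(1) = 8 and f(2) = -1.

1.9453125

z = 1.5 gives f = 5.5, positive; keep [1.5, 2]
z = 1.75 gives f = 2.84375, positive; keep [1.75, 2]
z = 1.875 gives f = 1.082031, positive; keep [1.875, 2]
z = 1.9375 gives f = 0.0825, positive; keep [1.9375, 2]
z = 1.96875 gives f = -0.4482, negative; keep [1.9375, 1.96875]
z = 1.953125 gives f = -0.1802, negative; keep [1.9375, 1.953125]
z = 1.9453125 gives f = -0.0482, negative; keep [1.9375, 1.9453125]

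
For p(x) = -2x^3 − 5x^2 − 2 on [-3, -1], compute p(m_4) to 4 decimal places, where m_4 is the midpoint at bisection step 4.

m = -2, p(m) = -6 (−); new bracket [-3, -2]
m = -2.5, p(m) = -2 (−); new bracket [-3, -2.5]
m = -2.75, p(m) = 1.78125 (+); new bracket [-2.75, -2.5]
m = -2.625, p(m) = -0.2773 (−); new bracket [-2.75, -2.625]

-0.2773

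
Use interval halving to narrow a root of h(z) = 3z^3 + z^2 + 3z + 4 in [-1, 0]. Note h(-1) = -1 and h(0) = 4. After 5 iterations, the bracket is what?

midpoint -0.5: h = 2.375 > 0 → [-1, -0.5]
midpoint -0.75: h = 1.046875 > 0 → [-1, -0.75]
midpoint -0.875: h = 0.130859 > 0 → [-1, -0.875]
midpoint -0.9375: h = -0.4055 < 0 → [-0.9375, -0.875]
midpoint -0.90625: h = -0.1303 < 0 → [-0.90625, -0.875]

[-0.90625, -0.875]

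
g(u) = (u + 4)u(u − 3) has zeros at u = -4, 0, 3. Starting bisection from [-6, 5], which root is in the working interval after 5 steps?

-4

g(-0.5) = 6.125 > 0, so the root lies in [-6, -0.5]
g(-3.25) = 15.234375 > 0, so the root lies in [-6, -3.25]
g(-4.625) = -22.041016 < 0, so the root lies in [-4.625, -3.25]
g(-3.9375) = 1.7073 > 0, so the root lies in [-4.625, -3.9375]
g(-4.28125) = -8.7674 < 0, so the root lies in [-4.28125, -3.9375]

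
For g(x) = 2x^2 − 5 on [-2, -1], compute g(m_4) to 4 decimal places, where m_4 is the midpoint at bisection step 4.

x = -1.5 gives g = -0.5, negative; keep [-2, -1.5]
x = -1.75 gives g = 1.125, positive; keep [-1.75, -1.5]
x = -1.625 gives g = 0.28125, positive; keep [-1.625, -1.5]
x = -1.5625 gives g = -0.1172, negative; keep [-1.625, -1.5625]

-0.1172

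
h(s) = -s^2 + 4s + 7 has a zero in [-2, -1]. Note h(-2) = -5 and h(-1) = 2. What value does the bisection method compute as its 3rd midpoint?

-1.375

midpoint -1.5: h = -1.25 < 0 → [-1.5, -1]
midpoint -1.25: h = 0.4375 > 0 → [-1.5, -1.25]
midpoint -1.375: h = -0.390625 < 0 → [-1.375, -1.25]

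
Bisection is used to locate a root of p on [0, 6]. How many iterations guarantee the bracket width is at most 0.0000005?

24

Width after n steps is 6/2^n. Need 2^n ≥ 6/0.0000005 = 12000000.
2^23 = 8388608 < 12000000 ≤ 2^24 = 16777216, so n = 24.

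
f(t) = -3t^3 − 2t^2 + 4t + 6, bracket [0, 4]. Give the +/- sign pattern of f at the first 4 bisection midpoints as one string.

-+-+

m = 2, f(m) = -18 (−); new bracket [0, 2]
m = 1, f(m) = 5 (+); new bracket [1, 2]
m = 1.5, f(m) = -2.625 (−); new bracket [1, 1.5]
m = 1.25, f(m) = 2.0156 (+); new bracket [1.25, 1.5]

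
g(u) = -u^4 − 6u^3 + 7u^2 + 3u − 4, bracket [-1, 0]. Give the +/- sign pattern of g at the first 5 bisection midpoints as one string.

u = -0.5 gives g = -3.0625, negative; keep [-1, -0.5]
u = -0.75 gives g = -0.097656, negative; keep [-1, -0.75]
u = -0.875 gives g = 2.167725, positive; keep [-0.875, -0.75]
u = -0.8125 gives g = 0.966, positive; keep [-0.8125, -0.75]
u = -0.78125 gives g = 0.4172, positive; keep [-0.78125, -0.75]

--+++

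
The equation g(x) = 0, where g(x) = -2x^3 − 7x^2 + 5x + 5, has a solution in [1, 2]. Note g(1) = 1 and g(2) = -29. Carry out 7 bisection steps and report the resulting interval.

[1.0625, 1.0703125]

midpoint 1.5: g = -10 < 0 → [1, 1.5]
midpoint 1.25: g = -3.59375 < 0 → [1, 1.25]
midpoint 1.125: g = -1.082031 < 0 → [1, 1.125]
midpoint 1.0625: g = 0.0112 > 0 → [1.0625, 1.125]
midpoint 1.09375: g = -0.5222 < 0 → [1.0625, 1.09375]
midpoint 1.078125: g = -0.2522 < 0 → [1.0625, 1.078125]
midpoint 1.0703125: g = -0.1197 < 0 → [1.0625, 1.0703125]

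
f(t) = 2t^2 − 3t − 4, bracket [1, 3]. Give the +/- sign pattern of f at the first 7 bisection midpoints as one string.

-+-+--+

midpoint 2: f = -2 < 0 → [2, 3]
midpoint 2.5: f = 1 > 0 → [2, 2.5]
midpoint 2.25: f = -0.625 < 0 → [2.25, 2.5]
midpoint 2.375: f = 0.1562 > 0 → [2.25, 2.375]
midpoint 2.3125: f = -0.2422 < 0 → [2.3125, 2.375]
midpoint 2.34375: f = -0.0449 < 0 → [2.34375, 2.375]
midpoint 2.359375: f = 0.0552 > 0 → [2.34375, 2.359375]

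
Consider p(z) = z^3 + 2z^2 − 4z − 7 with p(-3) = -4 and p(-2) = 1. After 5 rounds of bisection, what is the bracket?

[-2.5, -2.46875]

midpoint -2.5: p = -0.125 < 0 → [-2.5, -2]
midpoint -2.25: p = 0.734375 > 0 → [-2.5, -2.25]
midpoint -2.375: p = 0.384766 > 0 → [-2.5, -2.375]
midpoint -2.4375: p = 0.1506 > 0 → [-2.5, -2.4375]
midpoint -2.46875: p = 0.0181 > 0 → [-2.5, -2.46875]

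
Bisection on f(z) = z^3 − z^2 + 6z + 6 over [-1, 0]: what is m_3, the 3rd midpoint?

m = -0.5, f(m) = 2.625 (+); new bracket [-1, -0.5]
m = -0.75, f(m) = 0.515625 (+); new bracket [-1, -0.75]
m = -0.875, f(m) = -0.685547 (−); new bracket [-0.875, -0.75]

-0.875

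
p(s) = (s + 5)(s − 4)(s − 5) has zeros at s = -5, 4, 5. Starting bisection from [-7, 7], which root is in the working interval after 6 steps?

-5

m = 0, p(m) = 100 (+); new bracket [-7, 0]
m = -3.5, p(m) = 95.625 (+); new bracket [-7, -3.5]
m = -5.25, p(m) = -23.703125 (−); new bracket [-5.25, -3.5]
m = -4.375, p(m) = 49.0723 (+); new bracket [-5.25, -4.375]
m = -4.8125, p(m) = 16.2136 (+); new bracket [-5.25, -4.8125]
m = -5.03125, p(m) = -2.8311 (−); new bracket [-5.03125, -4.8125]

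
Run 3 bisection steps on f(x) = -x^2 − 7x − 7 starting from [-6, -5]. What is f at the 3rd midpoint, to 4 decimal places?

m = -5.5, f(m) = 1.25 (+); new bracket [-6, -5.5]
m = -5.75, f(m) = 0.1875 (+); new bracket [-6, -5.75]
m = -5.875, f(m) = -0.390625 (−); new bracket [-5.875, -5.75]

-0.3906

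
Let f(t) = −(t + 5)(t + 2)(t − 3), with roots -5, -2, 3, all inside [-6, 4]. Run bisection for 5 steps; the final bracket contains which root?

m = -1, f(m) = 16 (+); new bracket [-1, 4]
m = 1.5, f(m) = 34.125 (+); new bracket [1.5, 4]
m = 2.75, f(m) = 9.203125 (+); new bracket [2.75, 4]
m = 3.375, f(m) = -16.8809 (−); new bracket [2.75, 3.375]
m = 3.0625, f(m) = -2.551 (−); new bracket [2.75, 3.0625]

3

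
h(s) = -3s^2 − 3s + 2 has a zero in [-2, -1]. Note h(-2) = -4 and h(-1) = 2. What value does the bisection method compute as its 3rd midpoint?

h(-1.5) = -0.25 < 0, so the root lies in [-1.5, -1]
h(-1.25) = 1.0625 > 0, so the root lies in [-1.5, -1.25]
h(-1.375) = 0.453125 > 0, so the root lies in [-1.5, -1.375]

-1.375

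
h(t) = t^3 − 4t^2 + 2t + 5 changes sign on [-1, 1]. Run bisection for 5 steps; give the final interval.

[-0.875, -0.8125]

midpoint 0: h = 5 > 0 → [-1, 0]
midpoint -0.5: h = 2.875 > 0 → [-1, -0.5]
midpoint -0.75: h = 0.828125 > 0 → [-1, -0.75]
midpoint -0.875: h = -0.4824 < 0 → [-0.875, -0.75]
midpoint -0.8125: h = 0.198 > 0 → [-0.875, -0.8125]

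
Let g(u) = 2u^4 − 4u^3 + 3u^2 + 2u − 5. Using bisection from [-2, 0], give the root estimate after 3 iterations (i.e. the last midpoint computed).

-0.75

midpoint -1: g = 2 > 0 → [-1, 0]
midpoint -0.5: g = -4.625 < 0 → [-1, -0.5]
midpoint -0.75: g = -2.492188 < 0 → [-1, -0.75]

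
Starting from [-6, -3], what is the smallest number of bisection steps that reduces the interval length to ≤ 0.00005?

Width after n steps is 3/2^n. Need 2^n ≥ 3/0.00005 = 60000.
2^15 = 32768 < 60000 ≤ 2^16 = 65536, so n = 16.

16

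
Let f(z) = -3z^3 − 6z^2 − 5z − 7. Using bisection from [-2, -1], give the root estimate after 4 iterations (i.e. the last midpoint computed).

f(-1.5) = -2.875 < 0, so the root lies in [-2, -1.5]
f(-1.75) = -0.546875 < 0, so the root lies in [-2, -1.75]
f(-1.875) = 1.056641 > 0, so the root lies in [-1.875, -1.75]
f(-1.8125) = 0.2146 > 0, so the root lies in [-1.8125, -1.75]

-1.8125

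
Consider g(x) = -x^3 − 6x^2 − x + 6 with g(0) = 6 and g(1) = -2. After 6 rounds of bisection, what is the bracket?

midpoint 0.5: g = 3.875 > 0 → [0.5, 1]
midpoint 0.75: g = 1.453125 > 0 → [0.75, 1]
midpoint 0.875: g = -0.138672 < 0 → [0.75, 0.875]
midpoint 0.8125: g = 0.6902 > 0 → [0.8125, 0.875]
midpoint 0.84375: g = 0.2841 > 0 → [0.84375, 0.875]
midpoint 0.859375: g = 0.0748 > 0 → [0.859375, 0.875]

[0.859375, 0.875]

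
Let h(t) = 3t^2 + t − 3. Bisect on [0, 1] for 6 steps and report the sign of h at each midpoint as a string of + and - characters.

t = 0.5 gives h = -1.75, negative; keep [0.5, 1]
t = 0.75 gives h = -0.5625, negative; keep [0.75, 1]
t = 0.875 gives h = 0.171875, positive; keep [0.75, 0.875]
t = 0.8125 gives h = -0.207, negative; keep [0.8125, 0.875]
t = 0.84375 gives h = -0.0205, negative; keep [0.84375, 0.875]
t = 0.859375 gives h = 0.075, positive; keep [0.84375, 0.859375]

--+--+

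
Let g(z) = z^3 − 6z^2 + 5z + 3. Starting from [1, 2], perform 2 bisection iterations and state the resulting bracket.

m = 1.5, g(m) = 0.375 (+); new bracket [1.5, 2]
m = 1.75, g(m) = -1.265625 (−); new bracket [1.5, 1.75]

[1.5, 1.75]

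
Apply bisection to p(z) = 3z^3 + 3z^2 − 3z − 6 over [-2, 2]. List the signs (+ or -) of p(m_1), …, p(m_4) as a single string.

--++

z = 0 gives p = -6, negative; keep [0, 2]
z = 1 gives p = -3, negative; keep [1, 2]
z = 1.5 gives p = 6.375, positive; keep [1, 1.5]
z = 1.25 gives p = 0.7969, positive; keep [1, 1.25]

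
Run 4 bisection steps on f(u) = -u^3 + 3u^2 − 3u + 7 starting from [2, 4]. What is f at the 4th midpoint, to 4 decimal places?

-0.5918

m = 3, f(m) = -2 (−); new bracket [2, 3]
m = 2.5, f(m) = 2.625 (+); new bracket [2.5, 3]
m = 2.75, f(m) = 0.640625 (+); new bracket [2.75, 3]
m = 2.875, f(m) = -0.5918 (−); new bracket [2.75, 2.875]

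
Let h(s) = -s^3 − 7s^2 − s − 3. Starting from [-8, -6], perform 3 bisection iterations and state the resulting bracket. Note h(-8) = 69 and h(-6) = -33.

[-7, -6.75]

h(-7) = 4 > 0, so the root lies in [-7, -6]
h(-6.5) = -17.625 < 0, so the root lies in [-7, -6.5]
h(-6.75) = -7.640625 < 0, so the root lies in [-7, -6.75]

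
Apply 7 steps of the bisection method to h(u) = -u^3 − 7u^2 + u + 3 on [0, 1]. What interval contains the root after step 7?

[0.6875, 0.6953125]

midpoint 0.5: h = 1.625 > 0 → [0.5, 1]
midpoint 0.75: h = -0.609375 < 0 → [0.5, 0.75]
midpoint 0.625: h = 0.646484 > 0 → [0.625, 0.75]
midpoint 0.6875: h = 0.054 > 0 → [0.6875, 0.75]
midpoint 0.71875: h = -0.2688 < 0 → [0.6875, 0.71875]
midpoint 0.703125: h = -0.1052 < 0 → [0.6875, 0.703125]
midpoint 0.6953125: h = -0.0251 < 0 → [0.6875, 0.6953125]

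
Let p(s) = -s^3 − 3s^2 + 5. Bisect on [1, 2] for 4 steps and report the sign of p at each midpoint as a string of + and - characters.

midpoint 1.5: p = -5.125 < 0 → [1, 1.5]
midpoint 1.25: p = -1.640625 < 0 → [1, 1.25]
midpoint 1.125: p = -0.220703 < 0 → [1, 1.125]
midpoint 1.0625: p = 0.4138 > 0 → [1.0625, 1.125]

---+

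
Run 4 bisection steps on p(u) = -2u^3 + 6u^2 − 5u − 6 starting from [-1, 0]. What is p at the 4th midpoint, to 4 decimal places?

m = -0.5, p(m) = -1.75 (−); new bracket [-1, -0.5]
m = -0.75, p(m) = 1.96875 (+); new bracket [-0.75, -0.5]
m = -0.625, p(m) = -0.042969 (−); new bracket [-0.75, -0.625]
m = -0.6875, p(m) = 0.9233 (+); new bracket [-0.6875, -0.625]

0.9233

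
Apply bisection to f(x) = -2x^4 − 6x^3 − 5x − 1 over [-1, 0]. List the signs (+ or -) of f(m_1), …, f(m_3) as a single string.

x = -0.5 gives f = 2.125, positive; keep [-0.5, 0]
x = -0.25 gives f = 0.335938, positive; keep [-0.25, 0]
x = -0.125 gives f = -0.36377, negative; keep [-0.25, -0.125]

++-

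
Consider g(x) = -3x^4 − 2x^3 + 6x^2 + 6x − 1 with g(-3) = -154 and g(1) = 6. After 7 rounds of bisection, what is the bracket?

x = -1 gives g = -2, negative; keep [-1, 1]
x = 0 gives g = -1, negative; keep [0, 1]
x = 0.5 gives g = 3.0625, positive; keep [0, 0.5]
x = 0.25 gives g = 0.832, positive; keep [0, 0.25]
x = 0.125 gives g = -0.1609, negative; keep [0.125, 0.25]
x = 0.1875 gives g = 0.319, positive; keep [0.125, 0.1875]
x = 0.15625 gives g = 0.0746, positive; keep [0.125, 0.15625]

[0.125, 0.15625]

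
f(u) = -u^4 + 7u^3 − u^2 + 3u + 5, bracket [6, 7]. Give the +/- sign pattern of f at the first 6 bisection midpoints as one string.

+++-++

u = 6.5 gives f = 119.5625, positive; keep [6.5, 7]
u = 6.75 gives f = 56.574219, positive; keep [6.75, 7]
u = 6.875 gives f = 18.978271, positive; keep [6.875, 7]
u = 6.9375 gives f = -1.448, negative; keep [6.875, 6.9375]
u = 6.90625 gives f = 8.9039, positive; keep [6.90625, 6.9375]
u = 6.921875 gives f = 3.7629, positive; keep [6.921875, 6.9375]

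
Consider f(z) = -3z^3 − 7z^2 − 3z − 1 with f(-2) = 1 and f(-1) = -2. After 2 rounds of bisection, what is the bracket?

[-2, -1.75]

f(-1.5) = -2.125 < 0, so the root lies in [-2, -1.5]
f(-1.75) = -1.109375 < 0, so the root lies in [-2, -1.75]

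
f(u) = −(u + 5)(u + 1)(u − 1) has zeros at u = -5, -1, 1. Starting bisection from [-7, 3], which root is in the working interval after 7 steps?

f(-2) = -9 < 0, so the root lies in [-7, -2]
f(-4.5) = -9.625 < 0, so the root lies in [-7, -4.5]
f(-5.75) = 24.046875 > 0, so the root lies in [-5.75, -4.5]
f(-5.125) = 3.1582 > 0, so the root lies in [-5.125, -4.5]
f(-4.8125) = -4.155 < 0, so the root lies in [-5.125, -4.8125]
f(-4.96875) = -0.7403 < 0, so the root lies in [-5.125, -4.96875]
f(-5.046875) = 1.1471 > 0, so the root lies in [-5.046875, -4.96875]

-5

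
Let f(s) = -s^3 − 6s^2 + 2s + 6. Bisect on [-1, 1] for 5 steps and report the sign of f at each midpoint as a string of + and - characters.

m = 0, f(m) = 6 (+); new bracket [-1, 0]
m = -0.5, f(m) = 3.625 (+); new bracket [-1, -0.5]
m = -0.75, f(m) = 1.546875 (+); new bracket [-1, -0.75]
m = -0.875, f(m) = 0.3262 (+); new bracket [-1, -0.875]
m = -0.9375, f(m) = -0.3245 (−); new bracket [-0.9375, -0.875]

++++-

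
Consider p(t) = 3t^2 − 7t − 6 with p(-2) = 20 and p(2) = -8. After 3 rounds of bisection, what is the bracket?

[-1, -0.5]

midpoint 0: p = -6 < 0 → [-2, 0]
midpoint -1: p = 4 > 0 → [-1, 0]
midpoint -0.5: p = -1.75 < 0 → [-1, -0.5]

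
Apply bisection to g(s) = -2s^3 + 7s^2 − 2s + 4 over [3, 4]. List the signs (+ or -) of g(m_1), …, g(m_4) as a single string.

m = 3.5, g(m) = -3 (−); new bracket [3, 3.5]
m = 3.25, g(m) = 2.78125 (+); new bracket [3.25, 3.5]
m = 3.375, g(m) = 0.097656 (+); new bracket [3.375, 3.5]
m = 3.4375, g(m) = -1.3979 (−); new bracket [3.375, 3.4375]

-++-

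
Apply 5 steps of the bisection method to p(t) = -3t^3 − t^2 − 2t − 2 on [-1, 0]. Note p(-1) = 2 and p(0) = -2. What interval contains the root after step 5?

m = -0.5, p(m) = -0.875 (−); new bracket [-1, -0.5]
m = -0.75, p(m) = 0.203125 (+); new bracket [-0.75, -0.5]
m = -0.625, p(m) = -0.408203 (−); new bracket [-0.75, -0.625]
m = -0.6875, p(m) = -0.1228 (−); new bracket [-0.75, -0.6875]
m = -0.71875, p(m) = 0.0348 (+); new bracket [-0.71875, -0.6875]

[-0.71875, -0.6875]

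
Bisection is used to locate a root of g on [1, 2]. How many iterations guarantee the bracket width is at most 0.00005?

Width after n steps is 1/2^n. Need 2^n ≥ 1/0.00005 = 20000.
2^14 = 16384 < 20000 ≤ 2^15 = 32768, so n = 15.

15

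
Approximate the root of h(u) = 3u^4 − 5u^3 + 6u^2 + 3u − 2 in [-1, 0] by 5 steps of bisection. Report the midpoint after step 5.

-0.59375

midpoint -0.5: h = -1.1875 < 0 → [-1, -0.5]
midpoint -0.75: h = 2.183594 > 0 → [-0.75, -0.5]
midpoint -0.625: h = 0.147217 > 0 → [-0.625, -0.5]
midpoint -0.5625: h = -0.5988 < 0 → [-0.625, -0.5625]
midpoint -0.59375: h = -0.2466 < 0 → [-0.625, -0.59375]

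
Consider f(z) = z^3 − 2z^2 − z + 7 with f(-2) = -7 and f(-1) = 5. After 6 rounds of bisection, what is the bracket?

[-1.5625, -1.546875]

m = -1.5, f(m) = 0.625 (+); new bracket [-2, -1.5]
m = -1.75, f(m) = -2.734375 (−); new bracket [-1.75, -1.5]
m = -1.625, f(m) = -0.947266 (−); new bracket [-1.625, -1.5]
m = -1.5625, f(m) = -0.135 (−); new bracket [-1.5625, -1.5]
m = -1.53125, f(m) = 0.2514 (+); new bracket [-1.5625, -1.53125]
m = -1.546875, f(m) = 0.0598 (+); new bracket [-1.5625, -1.546875]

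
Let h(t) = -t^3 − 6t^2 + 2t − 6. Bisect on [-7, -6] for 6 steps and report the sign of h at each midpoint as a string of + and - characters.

+---+-

t = -6.5 gives h = 2.125, positive; keep [-6.5, -6]
t = -6.25 gives h = -8.734375, negative; keep [-6.5, -6.25]
t = -6.375 gives h = -3.509766, negative; keep [-6.5, -6.375]
t = -6.4375 gives h = -0.7444, negative; keep [-6.5, -6.4375]
t = -6.46875 gives h = 0.6772, positive; keep [-6.46875, -6.4375]
t = -6.453125 gives h = -0.0368, negative; keep [-6.46875, -6.453125]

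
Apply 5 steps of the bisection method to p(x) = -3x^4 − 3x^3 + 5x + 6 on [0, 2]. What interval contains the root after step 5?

[1.1875, 1.25]

p(1) = 5 > 0, so the root lies in [1, 2]
p(1.5) = -11.8125 < 0, so the root lies in [1, 1.5]
p(1.25) = -0.933594 < 0, so the root lies in [1, 1.25]
p(1.125) = 2.5481 > 0, so the root lies in [1.125, 1.25]
p(1.1875) = 0.9482 > 0, so the root lies in [1.1875, 1.25]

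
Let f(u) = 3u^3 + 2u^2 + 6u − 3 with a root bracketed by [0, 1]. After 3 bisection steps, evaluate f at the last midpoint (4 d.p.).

u = 0.5 gives f = 0.875, positive; keep [0, 0.5]
u = 0.25 gives f = -1.328125, negative; keep [0.25, 0.5]
u = 0.375 gives f = -0.310547, negative; keep [0.375, 0.5]

-0.3105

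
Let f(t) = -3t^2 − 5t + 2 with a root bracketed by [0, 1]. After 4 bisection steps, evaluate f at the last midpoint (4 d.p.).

0.1445

f(0.5) = -1.25 < 0, so the root lies in [0, 0.5]
f(0.25) = 0.5625 > 0, so the root lies in [0.25, 0.5]
f(0.375) = -0.296875 < 0, so the root lies in [0.25, 0.375]
f(0.3125) = 0.1445 > 0, so the root lies in [0.3125, 0.375]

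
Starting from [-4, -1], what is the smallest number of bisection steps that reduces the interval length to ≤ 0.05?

6

Width after n steps is 3/2^n. Need 2^n ≥ 3/0.05 = 60.
2^5 = 32 < 60 ≤ 2^6 = 64, so n = 6.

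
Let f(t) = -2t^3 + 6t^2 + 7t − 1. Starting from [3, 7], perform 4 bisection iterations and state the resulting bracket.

[3.75, 4]

t = 5 gives f = -66, negative; keep [3, 5]
t = 4 gives f = -5, negative; keep [3, 4]
t = 3.5 gives f = 11.25, positive; keep [3.5, 4]
t = 3.75 gives f = 4.1562, positive; keep [3.75, 4]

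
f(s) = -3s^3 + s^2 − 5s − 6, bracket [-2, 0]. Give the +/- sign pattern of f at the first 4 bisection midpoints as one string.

s = -1 gives f = 3, positive; keep [-1, 0]
s = -0.5 gives f = -2.875, negative; keep [-1, -0.5]
s = -0.75 gives f = -0.421875, negative; keep [-1, -0.75]
s = -0.875 gives f = 1.1504, positive; keep [-0.875, -0.75]

+--+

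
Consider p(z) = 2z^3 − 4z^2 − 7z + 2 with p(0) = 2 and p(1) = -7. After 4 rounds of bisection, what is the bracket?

[0.25, 0.3125]

p(0.5) = -2.25 < 0, so the root lies in [0, 0.5]
p(0.25) = 0.03125 > 0, so the root lies in [0.25, 0.5]
p(0.375) = -1.082031 < 0, so the root lies in [0.25, 0.375]
p(0.3125) = -0.5171 < 0, so the root lies in [0.25, 0.3125]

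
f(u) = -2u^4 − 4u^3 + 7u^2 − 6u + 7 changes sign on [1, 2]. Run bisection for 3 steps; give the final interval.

[1.125, 1.25]

f(1.5) = -9.875 < 0, so the root lies in [1, 1.5]
f(1.25) = -2.257812 < 0, so the root lies in [1, 1.25]
f(1.125) = 0.210449 > 0, so the root lies in [1.125, 1.25]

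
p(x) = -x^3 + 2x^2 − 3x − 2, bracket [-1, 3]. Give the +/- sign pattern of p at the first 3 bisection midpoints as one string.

--+

x = 1 gives p = -4, negative; keep [-1, 1]
x = 0 gives p = -2, negative; keep [-1, 0]
x = -0.5 gives p = 0.125, positive; keep [-0.5, 0]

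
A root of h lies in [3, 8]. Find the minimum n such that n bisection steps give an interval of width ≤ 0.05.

7

Width after n steps is 5/2^n. Need 2^n ≥ 5/0.05 = 100.
2^6 = 64 < 100 ≤ 2^7 = 128, so n = 7.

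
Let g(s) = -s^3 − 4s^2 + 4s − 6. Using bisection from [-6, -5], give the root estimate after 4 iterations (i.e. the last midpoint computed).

-5.0625

g(-5.5) = 17.375 > 0, so the root lies in [-5.5, -5]
g(-5.25) = 7.453125 > 0, so the root lies in [-5.25, -5]
g(-5.125) = 3.048828 > 0, so the root lies in [-5.125, -5]
g(-5.0625) = 0.9807 > 0, so the root lies in [-5.0625, -5]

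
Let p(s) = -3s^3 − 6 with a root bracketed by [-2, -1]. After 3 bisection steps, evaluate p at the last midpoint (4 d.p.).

1.7988

p(-1.5) = 4.125 > 0, so the root lies in [-1.5, -1]
p(-1.25) = -0.140625 < 0, so the root lies in [-1.5, -1.25]
p(-1.375) = 1.798828 > 0, so the root lies in [-1.375, -1.25]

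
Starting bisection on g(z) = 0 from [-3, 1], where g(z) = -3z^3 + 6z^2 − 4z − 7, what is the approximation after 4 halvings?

g(-1) = 6 > 0, so the root lies in [-1, 1]
g(0) = -7 < 0, so the root lies in [-1, 0]
g(-0.5) = -3.125 < 0, so the root lies in [-1, -0.5]
g(-0.75) = 0.6406 > 0, so the root lies in [-0.75, -0.5]

-0.75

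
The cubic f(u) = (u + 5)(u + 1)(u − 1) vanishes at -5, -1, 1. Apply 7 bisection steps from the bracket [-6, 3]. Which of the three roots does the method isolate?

-5

m = -1.5, f(m) = 4.375 (+); new bracket [-6, -1.5]
m = -3.75, f(m) = 16.328125 (+); new bracket [-6, -3.75]
m = -4.875, f(m) = 2.845703 (+); new bracket [-6, -4.875]
m = -5.4375, f(m) = -12.4978 (−); new bracket [-5.4375, -4.875]
m = -5.15625, f(m) = -3.998 (−); new bracket [-5.15625, -4.875]
m = -5.015625, f(m) = -0.3774 (−); new bracket [-5.015625, -4.875]
m = -4.9453125, f(m) = 1.2828 (+); new bracket [-5.015625, -4.9453125]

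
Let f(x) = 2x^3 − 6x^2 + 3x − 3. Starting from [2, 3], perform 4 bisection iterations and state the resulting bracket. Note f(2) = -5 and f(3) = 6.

[2.625, 2.6875]

f(2.5) = -1.75 < 0, so the root lies in [2.5, 3]
f(2.75) = 1.46875 > 0, so the root lies in [2.5, 2.75]
f(2.625) = -0.292969 < 0, so the root lies in [2.625, 2.75]
f(2.6875) = 0.5483 > 0, so the root lies in [2.625, 2.6875]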